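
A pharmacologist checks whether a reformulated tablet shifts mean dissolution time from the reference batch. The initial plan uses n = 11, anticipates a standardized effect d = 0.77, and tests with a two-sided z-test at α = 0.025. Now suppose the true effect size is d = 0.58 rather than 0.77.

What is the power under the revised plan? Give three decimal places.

Power ≈ 0.375

With d = 0.58: δ = d·√n = 0.58 × √11 = 1.9236. Critical value z_{0.0125} = 2.241.
Revised power = Φ(δ − 2.241) + Φ(−δ − 2.241) = Φ(-0.318) + Φ(-4.165) = 0.3753 + 0.0000 = 0.3753.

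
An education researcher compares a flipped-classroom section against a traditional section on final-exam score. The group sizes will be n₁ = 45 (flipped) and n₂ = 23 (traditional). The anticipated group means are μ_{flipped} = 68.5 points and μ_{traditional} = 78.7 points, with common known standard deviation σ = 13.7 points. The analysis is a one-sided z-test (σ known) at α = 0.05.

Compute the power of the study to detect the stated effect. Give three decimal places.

Standardized effect: d = |μ_{flipped} − μ_{traditional}| / σ = |68.5 − 78.7| / 13.7 = 0.7445
Noncentrality parameter: δ = d / √(1/n₁ + 1/n₂) = 0.7445 / √(1/45 + 1/23) = 2.9047
One-sided α = 0.05 → critical value z_{0.05} = 1.645.
Power = P(Z > 1.645 − δ) = Φ(1.260) = 0.8961.

Power ≈ 0.896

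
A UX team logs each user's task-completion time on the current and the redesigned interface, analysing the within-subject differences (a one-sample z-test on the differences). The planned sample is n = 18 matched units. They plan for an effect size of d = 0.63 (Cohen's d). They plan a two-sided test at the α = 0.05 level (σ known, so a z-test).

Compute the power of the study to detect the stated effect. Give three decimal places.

Power ≈ 0.762

Noncentrality parameter: δ = d·√n = 0.63 × √18 = 2.6729
Two-sided α = 0.05 → critical value z_{0.025} = 1.960.
Power = Φ(δ − 1.960) + Φ(−δ − 1.960) = Φ(0.713) + Φ(-4.633) = 0.7620 + 0.0000 = 0.7620.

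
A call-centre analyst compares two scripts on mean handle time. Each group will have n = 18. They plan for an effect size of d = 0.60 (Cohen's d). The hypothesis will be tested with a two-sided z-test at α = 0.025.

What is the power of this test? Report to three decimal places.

Noncentrality parameter: λ = d·√(n/2) = 0.60 × √(18/2) = 1.8000
Two-sided α = 0.025 → critical value z_{0.0125} = 2.241.
Power = Φ(λ − 2.241) + Φ(−λ − 2.241) = Φ(-0.441) + Φ(-4.041) = 0.3295 + 0.0000 = 0.3295.

Power ≈ 0.329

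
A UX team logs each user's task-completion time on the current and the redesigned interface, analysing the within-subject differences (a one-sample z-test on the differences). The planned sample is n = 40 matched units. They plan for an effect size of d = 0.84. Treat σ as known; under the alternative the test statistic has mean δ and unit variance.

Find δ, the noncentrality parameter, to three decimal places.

The noncentrality parameter scales effect size by the design's sample-size factor: δ = d·√n = 0.84 × √40 = 5.3126

δ ≈ 5.313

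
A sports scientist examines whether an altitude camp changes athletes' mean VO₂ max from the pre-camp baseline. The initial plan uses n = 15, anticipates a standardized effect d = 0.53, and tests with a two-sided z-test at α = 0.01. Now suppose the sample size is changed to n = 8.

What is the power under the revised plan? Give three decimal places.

With n = 8: δ = d·√n = 0.53 × √8 = 1.4991. Critical value z_{0.005} = 2.576.
Revised power = Φ(δ − 2.576) + Φ(−δ − 2.576) = Φ(-1.077) + Φ(-4.075) = 0.1408 + 0.0000 = 0.1408.

Power ≈ 0.141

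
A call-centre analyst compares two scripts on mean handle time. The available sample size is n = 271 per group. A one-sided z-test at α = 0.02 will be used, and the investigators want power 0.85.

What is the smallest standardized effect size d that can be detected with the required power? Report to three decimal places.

d ≈ 0.265

Required noncentrality: δ = z_{0.02} + z_{0.15} = 2.054 + 1.036 = 3.090.
δ = d·√(n/2) ⇒ d = δ/√(n/2) = 3.090/√(271/2) = 0.2655.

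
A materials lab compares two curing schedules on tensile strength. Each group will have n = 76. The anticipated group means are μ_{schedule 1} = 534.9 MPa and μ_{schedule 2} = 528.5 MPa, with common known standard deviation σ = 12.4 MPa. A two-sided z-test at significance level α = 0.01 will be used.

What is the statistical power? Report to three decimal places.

Power ≈ 0.728

Standardized effect: d = |μ_{schedule 1} − μ_{schedule 2}| / σ = |534.9 − 528.5| / 12.4 = 0.5161
Noncentrality parameter: δ = d·√(n/2) = 0.5161 × √(76/2) = 3.1816
Two-sided α = 0.01 → critical value z_{0.005} = 2.576.
Power = Φ(δ − 2.576) + Φ(−δ − 2.576) = Φ(0.606) + Φ(-5.757) = 0.7277 + 0.0000 = 0.7277.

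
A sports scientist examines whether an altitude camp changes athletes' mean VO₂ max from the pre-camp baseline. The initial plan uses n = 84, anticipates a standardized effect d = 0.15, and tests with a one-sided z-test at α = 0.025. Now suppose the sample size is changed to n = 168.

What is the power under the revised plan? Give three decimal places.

With n = 168: δ = d·√n = 0.15 × √168 = 1.9442. Critical value z_{0.025} = 1.960.
Revised power = Φ(δ − 1.960) = Φ(-0.016) = 0.4937.

Power ≈ 0.494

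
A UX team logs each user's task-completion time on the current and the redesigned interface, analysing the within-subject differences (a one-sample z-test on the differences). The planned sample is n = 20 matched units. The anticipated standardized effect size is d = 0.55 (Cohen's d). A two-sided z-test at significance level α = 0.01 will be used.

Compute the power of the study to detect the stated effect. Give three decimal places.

Noncentrality parameter: δ = d·√n = 0.55 × √20 = 2.4597
Critical value for a two-sided test at α = 0.01: z_{α/2} = 2.576.
Power = Φ(δ − 2.576) + Φ(−δ − 2.576) = Φ(-0.116) + Φ(-5.036) = 0.4538 + 0.0000 = 0.4538.

Power ≈ 0.454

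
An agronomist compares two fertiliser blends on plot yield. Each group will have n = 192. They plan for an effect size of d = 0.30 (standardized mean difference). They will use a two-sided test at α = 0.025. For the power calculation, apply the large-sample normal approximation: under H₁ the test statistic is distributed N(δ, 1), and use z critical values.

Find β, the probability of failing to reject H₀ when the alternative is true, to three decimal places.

β ≈ 0.243

Noncentrality parameter: δ = d·√(n/2) = 0.30 × √(192/2) = 2.9394
Critical value for a two-sided test at α = 0.025: z_{α/2} = 2.241.
Power = Φ(δ − 2.241) + Φ(−δ − 2.241) = Φ(0.698) + Φ(-5.181) = 0.7574 + 0.0000 = 0.7574.
Type II error: β = 1 − power = 1 − 0.7574 = 0.2426.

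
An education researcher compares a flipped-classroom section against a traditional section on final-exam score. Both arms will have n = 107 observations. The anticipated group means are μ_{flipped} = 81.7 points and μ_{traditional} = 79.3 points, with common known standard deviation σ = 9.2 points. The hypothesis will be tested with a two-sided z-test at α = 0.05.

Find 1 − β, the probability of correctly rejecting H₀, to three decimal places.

Standardized effect: d = |μ_{flipped} − μ_{traditional}| / σ = |81.7 − 79.3| / 9.2 = 0.2609
Noncentrality parameter: δ = d·√(n/2) = 0.2609 × √(107/2) = 1.9081
Two-sided α = 0.05 → critical value z_{0.025} = 1.960.
Power = Φ(δ − 1.960) + Φ(−δ − 1.960) = Φ(-0.052) + Φ(-3.868) = 0.4793 + 0.0001 = 0.4794.

Power ≈ 0.479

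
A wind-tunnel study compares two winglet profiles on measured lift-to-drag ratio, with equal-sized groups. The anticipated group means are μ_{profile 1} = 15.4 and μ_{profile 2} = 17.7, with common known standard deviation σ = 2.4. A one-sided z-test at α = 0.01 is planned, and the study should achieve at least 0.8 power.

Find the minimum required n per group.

Standardized effect: d = |μ_{profile 1} − μ_{profile 2}| / σ = |15.4 − 17.7| / 2.4 = 0.9583
For power 0.8 need Φ(δ − z_{0.01}) = 0.8, so δ = z_{0.01} + z_{0.20} = 2.326 + 0.842 = 3.168.
δ = d·√(n/2) ⇒ n = 2(δ/d)² = 2 × (3.168 / 0.9583)² = 21.86.
Rounding up, n = 22 per group.

n = 22 per group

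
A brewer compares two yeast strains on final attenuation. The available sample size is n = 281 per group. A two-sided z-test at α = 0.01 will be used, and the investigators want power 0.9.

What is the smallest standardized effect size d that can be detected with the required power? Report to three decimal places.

d ≈ 0.325

Required noncentrality: δ = z_{0.005} + z_{0.10} = 2.576 + 1.282 = 3.857.
(The second rejection-region term Φ(−δ − z_{α/2}) is negligible and dropped.)
δ = d·√(n/2) ⇒ d = δ/√(n/2) = 3.857/√(281/2) = 0.3254.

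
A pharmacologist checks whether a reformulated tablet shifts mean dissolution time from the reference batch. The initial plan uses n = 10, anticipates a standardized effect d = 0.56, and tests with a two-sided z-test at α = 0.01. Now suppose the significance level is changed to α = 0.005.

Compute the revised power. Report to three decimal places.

δ = d·√n = 0.56 × √10 = 1.7709 (unchanged). New critical value: z_{0.0025} = 2.807.
Revised power = Φ(δ − 2.807) + Φ(−δ − 2.807) = Φ(-1.036) + Φ(-4.578) = 0.1501 + 0.0000 = 0.1501.

Power ≈ 0.150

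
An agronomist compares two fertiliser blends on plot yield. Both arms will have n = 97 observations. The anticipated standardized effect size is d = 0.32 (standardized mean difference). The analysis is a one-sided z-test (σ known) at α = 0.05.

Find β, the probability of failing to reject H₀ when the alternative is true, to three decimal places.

Noncentrality parameter: δ = d·√(n/2) = 0.32 × √(97/2) = 2.2285
One-sided α = 0.05 → critical value z_{0.05} = 1.645.
Power = Φ(δ − 1.645) = Φ(0.584) = 0.7203.
Type II error: β = 1 − power = 1 − 0.7203 = 0.2797.

β ≈ 0.280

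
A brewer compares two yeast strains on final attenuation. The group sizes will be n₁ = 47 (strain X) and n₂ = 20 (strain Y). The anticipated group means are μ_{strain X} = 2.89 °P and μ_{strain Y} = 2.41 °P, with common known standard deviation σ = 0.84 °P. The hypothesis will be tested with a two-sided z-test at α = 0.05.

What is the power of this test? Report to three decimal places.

Power ≈ 0.572

Standardized effect: d = |μ_{strain X} − μ_{strain Y}| / σ = |2.89 − 2.41| / 0.84 = 0.5714
Noncentrality parameter: λ = d / √(1/n₁ + 1/n₂) = 0.5714 / √(1/47 + 1/20) = 2.1404
Critical value for a two-sided test at α = 0.05: z_{α/2} = 1.960.
Power = Φ(λ − 1.960) + Φ(−λ − 1.960) = Φ(0.180) + Φ(-4.100) = 0.5716 + 0.0000 = 0.5716.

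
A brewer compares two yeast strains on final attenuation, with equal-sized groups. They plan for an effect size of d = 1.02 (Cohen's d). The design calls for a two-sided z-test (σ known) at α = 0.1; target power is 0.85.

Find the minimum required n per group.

n = 14 per group

For power 0.85 need Φ(δ − z_{0.05}) = 0.85, so δ = z_{0.05} + z_{0.15} = 1.645 + 1.036 = 2.681.
(The Φ(−δ − z_{α/2}) term is vanishingly small for δ > 0 and is dropped in the standard sample-size formula.)
δ = d·√(n/2) ⇒ n = 2(δ/d)² = 2 × (2.681 / 1.02)² = 13.82.
Round up to the next whole unit.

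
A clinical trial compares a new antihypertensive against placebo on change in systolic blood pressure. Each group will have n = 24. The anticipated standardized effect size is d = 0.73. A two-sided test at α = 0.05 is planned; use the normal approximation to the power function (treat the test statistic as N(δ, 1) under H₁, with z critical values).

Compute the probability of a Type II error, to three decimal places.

β ≈ 0.285

Noncentrality parameter: λ = d·√(n/2) = 0.73 × √(24/2) = 2.5288
Two-sided α = 0.05 → critical value z_{0.025} = 1.960.
Power = Φ(λ − 1.960) + Φ(−λ − 1.960) = Φ(0.569) + Φ(-4.489) = 0.7153 + 0.0000 = 0.7153.
Type II error: β = 1 − power = 1 − 0.7153 = 0.2847.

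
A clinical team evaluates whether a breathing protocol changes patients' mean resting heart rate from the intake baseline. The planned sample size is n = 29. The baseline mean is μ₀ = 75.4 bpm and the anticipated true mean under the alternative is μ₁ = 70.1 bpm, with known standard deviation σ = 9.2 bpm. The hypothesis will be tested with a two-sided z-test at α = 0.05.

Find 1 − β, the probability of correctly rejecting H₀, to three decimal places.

Standardized effect: d = |μ₁ − μ₀| / σ = |70.1 − 75.4| / 9.2 = 0.5761
Noncentrality parameter: δ = d·√n = 0.5761 × √29 = 3.1023
Critical value for a two-sided test at α = 0.05: z_{α/2} = 1.960.
Power = Φ(δ − 1.960) + Φ(−δ − 1.960) = Φ(1.142) + Φ(-5.062) = 0.8733 + 0.0000 = 0.8733.

Power ≈ 0.873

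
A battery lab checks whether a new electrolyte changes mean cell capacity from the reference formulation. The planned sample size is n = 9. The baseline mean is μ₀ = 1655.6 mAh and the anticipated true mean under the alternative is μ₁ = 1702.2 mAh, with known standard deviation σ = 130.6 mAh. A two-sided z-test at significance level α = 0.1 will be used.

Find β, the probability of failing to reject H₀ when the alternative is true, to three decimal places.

β ≈ 0.714

Standardized effect: d = |μ₁ − μ₀| / σ = |1702.2 − 1655.6| / 130.6 = 0.3568
Noncentrality parameter: δ = d·√n = 0.3568 × √9 = 1.0704
Critical value for a two-sided test at α = 0.1: z_{α/2} = 1.645.
Power = Φ(δ − 1.645) + Φ(−δ − 1.645) = Φ(-0.574) + Φ(-2.715) = 0.2828 + 0.0033 = 0.2862.
Type II error: β = 1 − power = 1 − 0.2862 = 0.7138.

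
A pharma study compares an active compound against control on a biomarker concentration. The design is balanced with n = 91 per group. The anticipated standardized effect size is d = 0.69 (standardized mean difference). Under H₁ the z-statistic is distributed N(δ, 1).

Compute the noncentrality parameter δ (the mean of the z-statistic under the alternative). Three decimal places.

The noncentrality parameter scales effect size by the design's sample-size factor: δ = d·√(n/2) = 0.69 × √(91/2) = 4.6543

δ ≈ 4.654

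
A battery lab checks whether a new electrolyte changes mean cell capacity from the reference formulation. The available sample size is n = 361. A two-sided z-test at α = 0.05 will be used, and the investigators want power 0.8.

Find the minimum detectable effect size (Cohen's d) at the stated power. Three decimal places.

d ≈ 0.147

Required noncentrality: δ = z_{0.025} + z_{0.20} = 1.960 + 0.842 = 2.802.
(Lower-tail contribution to power is negligible for δ > 0.)
δ = d·√n ⇒ d = δ/√n = 2.802/√361 = 0.1475.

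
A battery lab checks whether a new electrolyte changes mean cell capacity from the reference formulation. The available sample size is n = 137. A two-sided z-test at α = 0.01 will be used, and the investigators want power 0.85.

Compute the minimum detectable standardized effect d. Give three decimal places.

Need Φ(δ − 2.576) = 0.85, so δ = 2.576 + 1.036 = 3.612.
(The second rejection-region term Φ(−δ − z_{α/2}) is negligible and dropped.)
δ = d·√n ⇒ d = δ/√n = 3.612/√137 = 0.3086.

d ≈ 0.309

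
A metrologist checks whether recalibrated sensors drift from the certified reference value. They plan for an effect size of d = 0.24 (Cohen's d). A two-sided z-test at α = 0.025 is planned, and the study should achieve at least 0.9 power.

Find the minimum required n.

For power 0.9 need Φ(δ − z_{0.0125}) = 0.9, so δ = z_{0.0125} + z_{0.10} = 2.241 + 1.282 = 3.523.
(The Φ(−δ − z_{α/2}) term is vanishingly small for δ > 0 and is dropped in the standard sample-size formula.)
δ = d·√n ⇒ n = (δ/d)² = (3.523 / 0.24)² = 215.47.
Rounding up, n = 216.

n = 216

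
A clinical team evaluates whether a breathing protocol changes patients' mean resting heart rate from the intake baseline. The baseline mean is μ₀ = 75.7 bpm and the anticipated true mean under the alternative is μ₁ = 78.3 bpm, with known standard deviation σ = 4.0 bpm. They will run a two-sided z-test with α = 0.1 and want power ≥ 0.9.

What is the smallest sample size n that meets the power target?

n = 21

Standardized effect: d = |μ₁ − μ₀| / σ = |78.3 − 75.7| / 4.0 = 0.6500
For power 0.9 need Φ(δ − z_{0.05}) = 0.9, so δ = z_{0.05} + z_{0.10} = 1.645 + 1.282 = 2.926.
(Ignoring the negligible lower-tail rejection probability gives the usual closed-form inversion.)
δ = d·√n ⇒ n = (δ/d)² = (2.926 / 0.6500)² = 20.27.
Rounding up, n = 21.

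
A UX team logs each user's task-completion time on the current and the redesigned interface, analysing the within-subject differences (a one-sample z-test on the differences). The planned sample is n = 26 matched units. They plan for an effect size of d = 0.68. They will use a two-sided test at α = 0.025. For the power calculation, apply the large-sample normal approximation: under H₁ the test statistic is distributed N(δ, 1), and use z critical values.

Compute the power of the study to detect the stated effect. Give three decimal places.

Noncentrality parameter: δ = d·√n = 0.68 × √26 = 3.4673
Two-sided α = 0.025 → critical value z_{0.0125} = 2.241.
Power = Φ(δ − 2.241) + Φ(−δ − 2.241) = Φ(1.226) + Φ(-5.709) = 0.8899 + 0.0000 = 0.8899.

Power ≈ 0.890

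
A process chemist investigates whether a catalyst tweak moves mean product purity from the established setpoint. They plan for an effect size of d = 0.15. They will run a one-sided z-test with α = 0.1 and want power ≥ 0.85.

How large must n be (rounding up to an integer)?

Set Φ(δ − 1.282) = 0.85; then δ − 1.282 = Φ⁻¹(0.85) = 1.036, giving δ = 2.318.
δ = d·√n ⇒ n = (δ/d)² = (2.318 / 0.15)² = 238.80.
Round up to the next whole unit.

n = 239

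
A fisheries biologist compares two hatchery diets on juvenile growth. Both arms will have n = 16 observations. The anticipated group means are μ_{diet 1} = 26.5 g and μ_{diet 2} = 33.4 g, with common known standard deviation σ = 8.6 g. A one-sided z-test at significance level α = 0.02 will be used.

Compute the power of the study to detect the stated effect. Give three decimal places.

Power ≈ 0.585

Standardized effect: d = |μ_{diet 1} − μ_{diet 2}| / σ = |26.5 − 33.4| / 8.6 = 0.8023
Noncentrality parameter: δ = d·√(n/2) = 0.8023 × √(16/2) = 2.2693
Critical value for a one-sided test at α = 0.02: z_α = 2.054.
Power = Φ(δ − 2.054) = Φ(0.216) = 0.5853.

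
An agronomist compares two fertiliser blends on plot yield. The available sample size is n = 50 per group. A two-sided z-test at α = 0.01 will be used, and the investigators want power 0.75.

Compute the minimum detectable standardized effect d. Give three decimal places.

d ≈ 0.650

Need Φ(δ − 2.576) = 0.75, so δ = 2.576 + 0.674 = 3.250.
(Lower-tail contribution to power is negligible for δ > 0.)
δ = d·√(n/2) ⇒ d = δ/√(n/2) = 3.250/√(50/2) = 0.6501.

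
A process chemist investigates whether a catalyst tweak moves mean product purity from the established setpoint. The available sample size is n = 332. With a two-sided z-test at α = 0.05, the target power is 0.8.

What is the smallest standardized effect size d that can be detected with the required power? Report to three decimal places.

d ≈ 0.154

Need Φ(δ − 1.960) = 0.8, so δ = 1.960 + 0.842 = 2.802.
(Lower-tail contribution to power is negligible for δ > 0.)
δ = d·√n ⇒ d = δ/√n = 2.802/√332 = 0.1538.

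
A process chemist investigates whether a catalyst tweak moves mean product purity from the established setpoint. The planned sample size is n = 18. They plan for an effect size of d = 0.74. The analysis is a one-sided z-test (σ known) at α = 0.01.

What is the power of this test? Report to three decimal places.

Power ≈ 0.792

Noncentrality parameter: λ = d·√n = 0.74 × √18 = 3.1396
Critical value for a one-sided test at α = 0.01: z_α = 2.326.
Power = P(Z > 2.326 − λ) = Φ(0.813) = 0.7920.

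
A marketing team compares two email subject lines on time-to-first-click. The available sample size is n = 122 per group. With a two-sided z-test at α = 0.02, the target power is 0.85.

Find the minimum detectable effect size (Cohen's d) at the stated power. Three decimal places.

Need Φ(δ − 2.326) = 0.85, so δ = 2.326 + 1.036 = 3.363.
(The second rejection-region term Φ(−δ − z_{α/2}) is negligible and dropped.)
δ = d·√(n/2) ⇒ d = δ/√(n/2) = 3.363/√(122/2) = 0.4306.

d ≈ 0.431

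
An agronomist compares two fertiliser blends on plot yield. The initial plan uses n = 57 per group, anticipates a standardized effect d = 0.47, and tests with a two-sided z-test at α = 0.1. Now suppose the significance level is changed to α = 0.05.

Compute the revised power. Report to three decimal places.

Power ≈ 0.709

δ = d·√(n/2) = 0.47 × √(57/2) = 2.5091 (unchanged). New critical value: z_{0.025} = 1.960.
Revised power = Φ(δ − 1.960) + Φ(−δ − 1.960) = Φ(0.549) + Φ(-4.469) = 0.7085 + 0.0000 = 0.7086.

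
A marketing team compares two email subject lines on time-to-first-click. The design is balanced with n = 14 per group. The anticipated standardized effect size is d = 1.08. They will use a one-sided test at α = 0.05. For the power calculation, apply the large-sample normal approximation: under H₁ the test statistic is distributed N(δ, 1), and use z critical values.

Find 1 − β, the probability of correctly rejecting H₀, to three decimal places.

Noncentrality parameter: δ = d·√(n/2) = 1.08 × √(14/2) = 2.8574
Critical value for a one-sided test at α = 0.05: z_α = 1.645.
Power = P(Z > 1.645 − δ) = Φ(1.213) = 0.8874.

Power ≈ 0.887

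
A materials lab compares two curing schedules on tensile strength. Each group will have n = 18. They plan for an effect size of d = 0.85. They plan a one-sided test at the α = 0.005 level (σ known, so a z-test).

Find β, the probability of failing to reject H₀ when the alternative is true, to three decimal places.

β ≈ 0.510

Noncentrality parameter: δ = d·√(n/2) = 0.85 × √(18/2) = 2.5500
Critical value for a one-sided test at α = 0.005: z_α = 2.576.
Power = P(Z > 2.576 − δ) = Φ(-0.026) = 0.4897.
Type II error: β = 1 − power = 1 − 0.4897 = 0.5103.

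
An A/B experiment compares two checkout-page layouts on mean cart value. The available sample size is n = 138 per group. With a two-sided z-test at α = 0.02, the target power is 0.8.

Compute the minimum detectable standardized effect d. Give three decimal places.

Need Φ(δ − 2.326) = 0.8, so δ = 2.326 + 0.842 = 3.168.
(The second rejection-region term Φ(−δ − z_{α/2}) is negligible and dropped.)
δ = d·√(n/2) ⇒ d = δ/√(n/2) = 3.168/√(138/2) = 0.3814.

d ≈ 0.381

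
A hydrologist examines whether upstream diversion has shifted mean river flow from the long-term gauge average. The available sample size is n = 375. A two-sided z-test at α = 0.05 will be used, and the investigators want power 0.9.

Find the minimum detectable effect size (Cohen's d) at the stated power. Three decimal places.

d ≈ 0.167

Required noncentrality: δ = z_{0.025} + z_{0.10} = 1.960 + 1.282 = 3.242.
(Lower-tail contribution to power is negligible for δ > 0.)
δ = d·√n ⇒ d = δ/√n = 3.242/√375 = 0.1674.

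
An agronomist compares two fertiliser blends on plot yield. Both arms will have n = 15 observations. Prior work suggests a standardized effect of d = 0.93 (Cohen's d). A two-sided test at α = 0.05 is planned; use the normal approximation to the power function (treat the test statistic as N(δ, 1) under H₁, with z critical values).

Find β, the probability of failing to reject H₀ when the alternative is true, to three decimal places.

Noncentrality parameter: δ = d·√(n/2) = 0.93 × √(15/2) = 2.5469
Critical value for a two-sided test at α = 0.05: z_{α/2} = 1.960.
Power = Φ(δ − 1.960) + Φ(−δ − 1.960) = Φ(0.587) + Φ(-4.507) = 0.7214 + 0.0000 = 0.7214.
Type II error: β = 1 − power = 1 − 0.7214 = 0.2786.

β ≈ 0.279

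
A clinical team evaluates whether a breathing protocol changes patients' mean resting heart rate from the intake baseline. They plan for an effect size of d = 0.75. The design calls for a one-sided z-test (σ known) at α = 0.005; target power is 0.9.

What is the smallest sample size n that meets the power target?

n = 27

Set Φ(δ − 2.576) = 0.9; then δ − 2.576 = Φ⁻¹(0.9) = 1.282, giving δ = 3.857.
δ = d·√n ⇒ n = (δ/d)² = (3.857 / 0.75)² = 26.45.
Rounding up, n = 27.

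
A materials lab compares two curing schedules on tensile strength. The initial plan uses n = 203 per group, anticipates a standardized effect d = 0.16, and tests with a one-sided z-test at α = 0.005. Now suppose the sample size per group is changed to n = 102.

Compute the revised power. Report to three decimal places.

Power ≈ 0.076

With n = 102 per group: δ = d·√(n/2) = 0.16 × √(102/2) = 1.1426. Critical value z_{0.005} = 2.576.
Revised power = Φ(δ − 2.576) = Φ(-1.433) = 0.0759.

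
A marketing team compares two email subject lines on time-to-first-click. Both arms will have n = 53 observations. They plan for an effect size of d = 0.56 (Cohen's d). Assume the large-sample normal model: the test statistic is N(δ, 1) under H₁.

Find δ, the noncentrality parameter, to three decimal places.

δ ≈ 2.883

The noncentrality parameter scales effect size by the design's sample-size factor: δ = d·√(n/2) = 0.56 × √(53/2) = 2.8828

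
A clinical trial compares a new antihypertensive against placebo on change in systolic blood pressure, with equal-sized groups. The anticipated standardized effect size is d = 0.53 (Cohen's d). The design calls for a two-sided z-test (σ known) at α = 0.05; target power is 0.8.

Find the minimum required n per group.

n = 56 per group

For power 0.8 need Φ(δ − z_{0.025}) = 0.8, so δ = z_{0.025} + z_{0.20} = 1.960 + 0.842 = 2.802.
(Ignoring the negligible lower-tail rejection probability gives the usual closed-form inversion.)
δ = d·√(n/2) ⇒ n = 2(δ/d)² = 2 × (2.802 / 0.53)² = 55.88.
Rounding up, n = 56 per group.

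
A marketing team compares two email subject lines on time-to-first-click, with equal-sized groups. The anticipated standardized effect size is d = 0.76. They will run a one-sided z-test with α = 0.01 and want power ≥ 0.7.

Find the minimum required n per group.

n = 29 per group

For power 0.7 need Φ(δ − z_{0.01}) = 0.7, so δ = z_{0.01} + z_{0.30} = 2.326 + 0.524 = 2.851.
δ = d·√(n/2) ⇒ n = 2(δ/d)² = 2 × (2.851 / 0.76)² = 28.14.
Rounding up, n = 29 per group.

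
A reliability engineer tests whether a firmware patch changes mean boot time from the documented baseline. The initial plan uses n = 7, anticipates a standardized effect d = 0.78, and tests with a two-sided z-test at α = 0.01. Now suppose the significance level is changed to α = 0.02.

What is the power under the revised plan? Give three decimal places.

δ = d·√n = 0.78 × √7 = 2.0637 (unchanged). New critical value: z_{0.01} = 2.326.
Revised power = Φ(δ − 2.326) + Φ(−δ − 2.326) = Φ(-0.263) + Φ(-4.390) = 0.3964 + 0.0000 = 0.3964.

Power ≈ 0.396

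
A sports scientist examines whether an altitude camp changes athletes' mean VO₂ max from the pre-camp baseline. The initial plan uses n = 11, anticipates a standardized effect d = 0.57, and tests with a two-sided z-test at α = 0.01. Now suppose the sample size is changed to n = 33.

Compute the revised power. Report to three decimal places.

With n = 33: δ = d·√n = 0.57 × √33 = 3.2744. Critical value z_{0.005} = 2.576.
Revised power = Φ(δ − 2.576) + Φ(−δ − 2.576) = Φ(0.699) + Φ(-5.850) = 0.7576 + 0.0000 = 0.7576.

Power ≈ 0.758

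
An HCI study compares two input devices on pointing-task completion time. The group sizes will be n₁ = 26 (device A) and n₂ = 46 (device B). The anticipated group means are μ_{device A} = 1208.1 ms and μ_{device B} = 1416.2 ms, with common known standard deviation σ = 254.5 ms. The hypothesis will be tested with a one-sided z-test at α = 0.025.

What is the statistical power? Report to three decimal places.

Power ≈ 0.915

Standardized effect: d = |μ_{device A} − μ_{device B}| / σ = |1208.1 − 1416.2| / 254.5 = 0.8177
Noncentrality parameter: δ = d / √(1/n₁ + 1/n₂) = 0.8177 / √(1/26 + 1/46) = 3.3326
One-sided α = 0.025 → critical value z_{0.025} = 1.960.
Power = P(Z > 1.960 − δ) = Φ(1.373) = 0.9151.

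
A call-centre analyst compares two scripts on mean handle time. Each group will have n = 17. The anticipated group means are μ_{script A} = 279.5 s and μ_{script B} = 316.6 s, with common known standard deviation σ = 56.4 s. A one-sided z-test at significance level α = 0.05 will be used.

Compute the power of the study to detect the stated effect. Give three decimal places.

Standardized effect: d = |μ_{script A} − μ_{script B}| / σ = |279.5 − 316.6| / 56.4 = 0.6578
Noncentrality parameter: δ = d·√(n/2) = 0.6578 × √(17/2) = 1.9178
Critical value for a one-sided test at α = 0.05: z_α = 1.645.
Power = P(Z > 1.645 − δ) = Φ(0.273) = 0.6076.

Power ≈ 0.608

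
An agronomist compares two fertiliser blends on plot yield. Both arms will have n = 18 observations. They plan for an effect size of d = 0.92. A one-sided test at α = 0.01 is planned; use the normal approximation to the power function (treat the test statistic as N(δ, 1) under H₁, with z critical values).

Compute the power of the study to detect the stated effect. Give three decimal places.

Noncentrality parameter: δ = d·√(n/2) = 0.92 × √(18/2) = 2.7600
Critical value for a one-sided test at α = 0.01: z_α = 2.326.
Power = Φ(δ − 2.326) = Φ(0.434) = 0.6677.

Power ≈ 0.668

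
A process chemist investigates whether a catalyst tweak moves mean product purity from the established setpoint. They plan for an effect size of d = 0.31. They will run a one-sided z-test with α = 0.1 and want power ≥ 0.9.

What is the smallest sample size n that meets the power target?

For power 0.9 need Φ(δ − z_{0.1}) = 0.9, so δ = z_{0.1} + z_{0.10} = 1.282 + 1.282 = 2.563.
δ = d·√n ⇒ n = (δ/d)² = (2.563 / 0.31)² = 68.36.
Rounding up, n = 69.

n = 69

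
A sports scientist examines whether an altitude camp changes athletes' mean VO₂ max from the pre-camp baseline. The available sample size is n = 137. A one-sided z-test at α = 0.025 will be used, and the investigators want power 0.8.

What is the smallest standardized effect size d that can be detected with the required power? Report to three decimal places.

Need Φ(δ − 1.960) = 0.8, so δ = 1.960 + 0.842 = 2.802.
δ = d·√n ⇒ d = δ/√n = 2.802/√137 = 0.2394.

d ≈ 0.239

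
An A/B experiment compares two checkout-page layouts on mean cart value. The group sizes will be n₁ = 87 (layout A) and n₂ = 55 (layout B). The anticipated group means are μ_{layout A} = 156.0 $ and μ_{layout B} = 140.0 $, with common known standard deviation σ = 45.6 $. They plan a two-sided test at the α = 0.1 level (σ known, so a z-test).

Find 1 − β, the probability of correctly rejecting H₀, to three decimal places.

Standardized effect: d = |μ_{layout A} − μ_{layout B}| / σ = |156.0 − 140.0| / 45.6 = 0.3509
Noncentrality parameter: δ = d / √(1/n₁ + 1/n₂) = 0.3509 / √(1/87 + 1/55) = 2.0368
Two-sided α = 0.1 → critical value z_{0.05} = 1.645.
Power = Φ(δ − 1.645) + Φ(−δ − 1.645) = Φ(0.392) + Φ(-3.682) = 0.6525 + 0.0001 = 0.6526.

Power ≈ 0.653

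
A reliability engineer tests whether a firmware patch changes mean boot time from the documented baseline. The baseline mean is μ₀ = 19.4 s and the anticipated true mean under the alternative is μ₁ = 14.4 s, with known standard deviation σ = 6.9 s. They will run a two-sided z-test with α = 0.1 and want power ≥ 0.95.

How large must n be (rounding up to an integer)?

Standardized effect: d = |μ₁ − μ₀| / σ = |14.4 − 19.4| / 6.9 = 0.7246
Set Φ(δ − 1.645) = 0.95; then δ − 1.645 = Φ⁻¹(0.95) = 1.645, giving δ = 3.290.
(For δ > 0 the lower-tail rejection region contributes negligibly to power, so the one-term inversion is standard.)
δ = d·√n ⇒ n = (δ/d)² = (3.290 / 0.7246)² = 20.61.
Rounding up, n = 21.

n = 21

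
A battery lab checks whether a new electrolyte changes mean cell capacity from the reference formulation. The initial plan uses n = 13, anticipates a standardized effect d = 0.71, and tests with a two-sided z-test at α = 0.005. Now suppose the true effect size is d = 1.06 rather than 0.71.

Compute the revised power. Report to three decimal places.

Power ≈ 0.845

With d = 1.06: δ = d·√n = 1.06 × √13 = 3.8219. Critical value z_{0.0025} = 2.807.
Revised power = Φ(δ − 2.807) + Φ(−δ − 2.807) = Φ(1.015) + Φ(-6.629) = 0.8449 + 0.0000 = 0.8449.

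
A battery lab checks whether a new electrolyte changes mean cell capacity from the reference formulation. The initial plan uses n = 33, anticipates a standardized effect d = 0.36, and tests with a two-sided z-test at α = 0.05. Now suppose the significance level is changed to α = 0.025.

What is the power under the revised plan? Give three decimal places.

δ = d·√n = 0.36 × √33 = 2.0680 (unchanged). New critical value: z_{0.0125} = 2.241.
Revised power = Φ(δ − 2.241) + Φ(−δ − 2.241) = Φ(-0.173) + Φ(-4.309) = 0.4312 + 0.0000 = 0.4312.

Power ≈ 0.431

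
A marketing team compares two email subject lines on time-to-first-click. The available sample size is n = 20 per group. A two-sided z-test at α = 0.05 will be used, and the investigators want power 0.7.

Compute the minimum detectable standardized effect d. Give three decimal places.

d ≈ 0.786

Required noncentrality: δ = z_{0.025} + z_{0.30} = 1.960 + 0.524 = 2.484.
(Lower-tail contribution to power is negligible for δ > 0.)
δ = d·√(n/2) ⇒ d = δ/√(n/2) = 2.484/√(20/2) = 0.7856.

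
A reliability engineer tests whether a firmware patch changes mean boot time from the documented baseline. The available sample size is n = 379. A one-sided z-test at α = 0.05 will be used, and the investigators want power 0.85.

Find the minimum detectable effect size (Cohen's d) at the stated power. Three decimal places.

Required noncentrality: δ = z_{0.05} + z_{0.15} = 1.645 + 1.036 = 2.681.
δ = d·√n ⇒ d = δ/√n = 2.681/√379 = 0.1377.

d ≈ 0.138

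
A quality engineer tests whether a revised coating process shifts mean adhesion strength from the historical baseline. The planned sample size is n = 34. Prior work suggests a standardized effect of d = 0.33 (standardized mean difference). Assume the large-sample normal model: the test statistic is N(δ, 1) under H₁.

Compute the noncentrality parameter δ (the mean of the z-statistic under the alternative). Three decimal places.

δ = d·√n = 0.33 × √34 = 1.9242

δ ≈ 1.924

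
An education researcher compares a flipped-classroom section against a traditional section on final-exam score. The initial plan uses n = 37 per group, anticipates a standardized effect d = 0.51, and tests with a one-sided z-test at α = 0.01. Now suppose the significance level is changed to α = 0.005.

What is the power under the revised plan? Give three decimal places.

Power ≈ 0.351

δ = d·√(n/2) = 0.51 × √(37/2) = 2.1936 (unchanged). New critical value: z_{0.005} = 2.576.
Revised power = Φ(δ − 2.576) = Φ(-0.382) = 0.3511.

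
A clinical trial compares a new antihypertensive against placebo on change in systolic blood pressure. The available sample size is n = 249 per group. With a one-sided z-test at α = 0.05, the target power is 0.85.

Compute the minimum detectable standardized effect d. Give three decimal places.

Need Φ(δ − 1.645) = 0.85, so δ = 1.645 + 1.036 = 2.681.
δ = d·√(n/2) ⇒ d = δ/√(n/2) = 2.681/√(249/2) = 0.2403.

d ≈ 0.240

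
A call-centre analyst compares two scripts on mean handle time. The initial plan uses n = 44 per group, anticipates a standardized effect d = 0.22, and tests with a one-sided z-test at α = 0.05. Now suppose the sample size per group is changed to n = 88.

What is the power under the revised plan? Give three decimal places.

With n = 88 per group: δ = d·√(n/2) = 0.22 × √(88/2) = 1.4593. Critical value z_{0.05} = 1.645.
Revised power = Φ(δ − 1.645) = Φ(-0.186) = 0.4264.

Power ≈ 0.426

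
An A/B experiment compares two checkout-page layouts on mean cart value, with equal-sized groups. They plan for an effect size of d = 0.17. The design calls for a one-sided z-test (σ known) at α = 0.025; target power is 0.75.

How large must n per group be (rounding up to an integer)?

n = 481 per group

For power 0.75 need Φ(δ − z_{0.025}) = 0.75, so δ = z_{0.025} + z_{0.25} = 1.960 + 0.674 = 2.634.
δ = d·√(n/2) ⇒ n = 2(δ/d)² = 2 × (2.634 / 0.17)² = 480.30.
Round up to the next whole unit.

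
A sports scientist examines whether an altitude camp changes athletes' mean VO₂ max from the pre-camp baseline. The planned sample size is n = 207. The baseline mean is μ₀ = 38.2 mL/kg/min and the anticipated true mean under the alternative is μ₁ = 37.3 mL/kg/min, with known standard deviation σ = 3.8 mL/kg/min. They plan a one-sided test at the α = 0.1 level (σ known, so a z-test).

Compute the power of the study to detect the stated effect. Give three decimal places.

Standardized effect: d = |μ₁ − μ₀| / σ = |37.3 − 38.2| / 3.8 = 0.2368
Noncentrality parameter: δ = d·√n = 0.2368 × √207 = 3.4076
One-sided α = 0.1 → critical value z_{0.1} = 1.282.
Power = P(Z > 1.282 − δ) = Φ(2.126) = 0.9832.

Power ≈ 0.983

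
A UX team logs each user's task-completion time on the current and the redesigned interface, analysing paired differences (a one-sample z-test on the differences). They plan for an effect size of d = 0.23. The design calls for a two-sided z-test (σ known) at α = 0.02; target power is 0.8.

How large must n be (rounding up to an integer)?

For power 0.8 need Φ(δ − z_{0.01}) = 0.8, so δ = z_{0.01} + z_{0.20} = 2.326 + 0.842 = 3.168.
(The Φ(−δ − z_{α/2}) term is vanishingly small for δ > 0 and is dropped in the standard sample-size formula.)
δ = d·√n ⇒ n = (δ/d)² = (3.168 / 0.23)² = 189.72.
Rounding up, n = 190.

n = 190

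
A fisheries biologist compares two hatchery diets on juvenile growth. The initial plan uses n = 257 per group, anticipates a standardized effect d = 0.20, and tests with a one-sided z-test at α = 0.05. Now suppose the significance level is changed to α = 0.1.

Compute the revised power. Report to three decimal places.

δ = d·√(n/2) = 0.20 × √(257/2) = 2.2672 (unchanged). New critical value: z_{0.1} = 1.282.
Revised power = P(Z > 1.282 − δ) = Φ(0.986) = 0.8378.

Power ≈ 0.838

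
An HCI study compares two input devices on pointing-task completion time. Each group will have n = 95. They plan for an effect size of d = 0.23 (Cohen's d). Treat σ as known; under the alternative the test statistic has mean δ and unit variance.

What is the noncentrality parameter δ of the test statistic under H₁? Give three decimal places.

δ = d·√(n/2) = 0.23 × √(95/2) = 1.5852

δ ≈ 1.585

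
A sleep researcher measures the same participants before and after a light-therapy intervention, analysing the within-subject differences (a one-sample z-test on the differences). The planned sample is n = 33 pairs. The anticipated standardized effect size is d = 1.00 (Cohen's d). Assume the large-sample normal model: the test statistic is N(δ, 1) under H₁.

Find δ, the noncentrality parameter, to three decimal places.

The noncentrality parameter scales effect size by the design's sample-size factor: δ = d·√n = 1.00 × √33 = 5.7446

δ ≈ 5.745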